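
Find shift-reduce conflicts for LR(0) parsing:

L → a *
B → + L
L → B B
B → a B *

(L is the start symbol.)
No shift-reduce conflicts

A shift-reduce conflict occurs when an LR(0) state has both:
  - a complete (reduce) item [A → α .] (dot at the end), and
  - a shift item [B → β . c γ] (dot before a terminal).

Augment with L' → L and build the canonical LR(0) collection (I0 = CLOSURE({[L' → . L]}), then GOTO on every symbol after a dot until no new states appear). It has 11 states:
  I0: { [B → . + L], [B → . a B *], [L → . B B], [L → . a *], [L' → . L] }  — shift
  I1: { [B → + . L], [B → . + L], [B → . a B *], [L → . B B], [L → . a *] }  — shift
  I2: { [B → . + L], [B → . a B *], [L → B . B] }  — shift
  I3: { [L' → L .] }  — accept
  I4: { [B → . + L], [B → . a B *], [B → a . B *], [L → a . *] }  — shift
  I5: { [L → a * .] }  — reduce
  I6: { [B → a B . *] }  — shift
  I7: { [B → . + L], [B → . a B *], [B → a . B *] }  — shift
  I8: { [B → a B * .] }  — reduce
  I9: { [L → B B .] }  — reduce
  I10: { [B → + L .] }  — reduce

No state contains both a complete item and a shift item.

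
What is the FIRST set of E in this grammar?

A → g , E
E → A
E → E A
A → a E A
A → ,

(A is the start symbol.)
{ ',', 'a', 'g' }

FIRST sets of the other non-terminals involved (by the same procedure, iterated to a fixed point):
  FIRST(A) = { ',', 'a', 'g' }

From E → A:
  - A is a non-terminal: add FIRST(A) \ {ε} = { ',', 'a', 'g' }
    A is not nullable, so stop
From E → E A:
  - E is the symbol being defined: contributes nothing new
    E is not nullable, so stop

Collecting: FIRST(E) = { ',', 'a', 'g' }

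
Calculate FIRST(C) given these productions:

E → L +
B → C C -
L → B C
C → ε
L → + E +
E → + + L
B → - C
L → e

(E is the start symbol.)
From C → ε:
  - ε-production, so ε ∈ FIRST(C)

Collecting: FIRST(C) = { ε }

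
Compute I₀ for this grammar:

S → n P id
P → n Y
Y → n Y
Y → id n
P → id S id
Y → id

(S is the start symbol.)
{ [S → . n P id], [S' → . S] }

First, augment the grammar with S' → S
I₀ = CLOSURE({ [S' → . S] }):
  [S' → . S] has the dot before S: add [S → . n P id]
No further items can be added.

I₀ = { [S → . n P id], [S' → . S] }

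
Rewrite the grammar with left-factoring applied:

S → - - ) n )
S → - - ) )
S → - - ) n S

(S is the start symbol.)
Left-factoring transforms A → αβ₁ | αβ₂ into A → αA' and A' → β₁ | β₂
(α is the longest common prefix among the alternatives). Repeat until
no nonterminal has two alternatives with a common prefix.

Round 1: S has alternatives sharing prefix '- - )'. Introduce S': S → - - ) S'
  Add: S' → n )
  Add: S' → )
  Add: S' → n S

Round 2: S' has alternatives sharing prefix 'n'. Introduce S'': S' → n S''
  Add: S'' → )
  Add: S'' → S

No remaining common prefixes — done.

Resulting grammar:
S → - - ) S'
S' → n S''
S'' → )
S'' → S
S' → )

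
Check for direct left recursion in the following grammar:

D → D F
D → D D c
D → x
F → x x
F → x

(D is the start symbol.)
Yes, D is left-recursive

Direct left recursion occurs when N → N α for some non-terminal N (the right-hand side begins with the left-hand side itself).

D → D F: LEFT RECURSIVE (starts with D)
D → D D c: LEFT RECURSIVE (starts with D)
D → x: starts with x
F → x x: starts with x
F → x: starts with x

The grammar has direct left recursion on: D.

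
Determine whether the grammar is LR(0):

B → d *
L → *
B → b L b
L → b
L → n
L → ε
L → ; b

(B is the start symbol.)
Augment with B' → B and build the canonical LR(0) collection (I0 = CLOSURE({[B' → . B]}), then GOTO on every symbol after a dot until no new states appear). It has 12 states:
  I0: { [B → . b L b], [B → . d *], [B' → . B] }  — shift
  I1: { [B' → B .] }  — accept
  I2: { [B → b . L b], [L → . *], [L → . ; b], [L → . b], [L → . n], [L → .] }  — shift, reduce
  I3: { [B → d . *] }  — shift
  I4: { [B → d * .] }  — reduce
  I5: { [L → * .] }  — reduce
  I6: { [L → ; . b] }  — shift
  I7: { [B → b L . b] }  — shift
  I8: { [L → b .] }  — reduce
  I9: { [L → n .] }  — reduce
  I10: { [B → b L b .] }  — reduce
  I11: { [L → ; b .] }  — reduce

Conflict in state I2:
  Shift-reduce conflict between [L → .] and [L → . *]
So the grammar is NOT LR(0).

Answer: No. Shift-reduce conflict between [L → .] and [L → . *]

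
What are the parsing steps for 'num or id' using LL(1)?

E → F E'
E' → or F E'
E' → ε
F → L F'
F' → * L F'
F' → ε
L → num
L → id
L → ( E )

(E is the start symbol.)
LL(1) parsing maintains a stack (initially the start symbol over $) and the input. At each step: if the stack top is a terminal, match it against the current input token; if it is a non-terminal N, replace it with the RHS of M[N, lookahead] (the unique production whose predict set contains the lookahead).

Stack is shown with the top on the left.

Stack        Input        Action
--------------------------------
E $          num or id $  output E → F E'
F E' $       num or id $  output F → L F'
L F' E' $    num or id $  output L → num
num F' E' $  num or id $  match 'num'
F' E' $      or id $      output F' → ε
E' $         or id $      output E' → or F E'
or F E' $    or id $      match 'or'
F E' $       id $         output F → L F'
L F' E' $    id $         output L → id
id F' E' $   id $         match 'id'
F' E' $      $            output F' → ε
E' $         $            output E' → ε
$            $            accept

The string is accepted.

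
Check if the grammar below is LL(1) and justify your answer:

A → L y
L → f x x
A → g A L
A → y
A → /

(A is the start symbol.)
Yes, the grammar is LL(1).

A grammar is LL(1) if for each non-terminal N with multiple productions, the predict sets of those productions are pairwise disjoint, where PREDICT(N → α) = (FIRST(α) \ {ε}) ∪ (FOLLOW(N) if α ⇒* ε).

Relevant sets:
  FIRST(L) = { 'f' }

For A:
  PREDICT(A → L y) = { 'f' }
  PREDICT(A → g A L) = { 'g' }
  PREDICT(A → y) = { 'y' }
  PREDICT(A → '/') = { '/' }
L has a single production, so nothing to check there.

All predict sets are disjoint. The grammar IS LL(1).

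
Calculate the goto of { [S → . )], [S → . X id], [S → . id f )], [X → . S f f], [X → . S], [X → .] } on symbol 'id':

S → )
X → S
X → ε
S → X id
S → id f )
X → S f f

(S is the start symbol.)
GOTO(I, 'id') = CLOSURE({ [A → αX.β] : [A → α.Xβ] ∈ I, X = 'id' })

Items with dot before 'id', with the dot advanced:
  [S → . id f )] → [S → id . f )]
Closure adds nothing (no advanced item has the dot before a non-terminal).

GOTO = { [S → id . f )] }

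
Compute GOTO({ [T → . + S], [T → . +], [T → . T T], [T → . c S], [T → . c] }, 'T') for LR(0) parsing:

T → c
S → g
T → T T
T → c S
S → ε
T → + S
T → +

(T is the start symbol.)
GOTO(I, 'T') = CLOSURE({ [A → αX.β] : [A → α.Xβ] ∈ I, X = 'T' })

Items with dot before 'T', with the dot advanced:
  [T → . T T] → [T → T . T]
Closure of the advanced items:
  [T → T . T] has the dot before T: add [T → . c], [T → . T T], [T → . c S], [T → . + S], [T → . +]

GOTO = { [T → . + S], [T → . +], [T → . T T], [T → . c S], [T → . c], [T → T . T] }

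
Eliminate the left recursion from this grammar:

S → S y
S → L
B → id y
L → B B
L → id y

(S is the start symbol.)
S is directly left-recursive. The standard transformation for
  A → A α₁ | ... | A α_m | β₁ | ... | β_n
is
  A  → β₁ A' | ... | β_n A'
  A' → α₁ A' | ... | α_m A' | ε

S → L becomes S → L S'
S → S y becomes S' → y S'
Add S' → ε

Productions for other non-terminals are unchanged:
  B → id y
  L → B B
  L → id y

Resulting grammar:
S → L S'
S' → y S'
S' → ε
B → id y
L → B B
L → id y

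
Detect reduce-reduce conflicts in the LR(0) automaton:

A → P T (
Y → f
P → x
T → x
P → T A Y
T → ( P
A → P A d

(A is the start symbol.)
A reduce-reduce conflict occurs when an LR(0) state has two complete items [A → α .] and [B → β .] — both call for a reduction, and with no lookahead the parser cannot choose between them.

Augment with A' → A and build the canonical LR(0) collection (I0 = CLOSURE({[A' → . A]}), then GOTO on every symbol after a dot until no new states appear). It has 14 states:
  I0: { [A → . P A d], [A → . P T (], [A' → . A], [P → . T A Y], [P → . x], [T → . ( P], [T → . x] }  — shift
  I1: { [P → . T A Y], [P → . x], [T → ( . P], [T → . ( P], [T → . x] }  — shift
  I2: { [A' → A .] }  — accept
  I3: { [A → . P A d], [A → . P T (], [A → P . A d], [A → P . T (], [P → . T A Y], [P → . x], [T → . ( P], [T → . x] }  — shift
  I4: { [A → . P A d], [A → . P T (], [P → . T A Y], [P → . x], [P → T . A Y], [T → . ( P], [T → . x] }  — shift
  I5: { [P → x .], [T → x .] }  — 2 reduces
  I6: { [P → T A . Y], [Y → . f] }  — shift
  I7: { [P → T A Y .] }  — reduce
  I8: { [Y → f .] }  — reduce
  I9: { [A → P A . d] }  — shift
  I10: { [A → . P A d], [A → . P T (], [A → P T . (], [P → . T A Y], [P → . x], [P → T . A Y], [T → . ( P], [T → . x] }  — shift
  I11: { [A → P T ( .], [P → . T A Y], [P → . x], [T → ( . P], [T → . ( P], [T → . x] }  — shift, reduce
  I12: { [T → ( P .] }  — reduce
  I13: { [A → P A d .] }  — reduce

I5 contains complete items [P → x .], [T → x .] — reduce-reduce conflict.

Answer: Yes — I5: [P → x .] vs [T → x .]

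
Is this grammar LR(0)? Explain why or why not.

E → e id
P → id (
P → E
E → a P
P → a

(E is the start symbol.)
No. Shift-reduce conflict between [P → a .] and [E → . a P]

A grammar is LR(0) if no state in the canonical LR(0) collection has:
  - both a shift item (dot before a terminal) and a complete item (shift-reduce conflict), or
  - two or more complete items (reduce-reduce conflict; the accept item [E' → E .] counts as a complete item here).

Augment with E' → E and build the canonical LR(0) collection (I0 = CLOSURE({[E' → . E]}), then GOTO on every symbol after a dot until no new states appear). It has 10 states:
  I0: { [E → . a P], [E → . e id], [E' → . E] }  — shift
  I1: { [E' → E .] }  — accept
  I2: { [E → . a P], [E → . e id], [E → a . P], [P → . E], [P → . a], [P → . id (] }  — shift
  I3: { [E → e . id] }  — shift
  I4: { [E → e id .] }  — reduce
  I5: { [P → E .] }  — reduce
  I6: { [E → a P .] }  — reduce
  I7: { [E → . a P], [E → . e id], [E → a . P], [P → . E], [P → . a], [P → . id (], [P → a .] }  — shift, reduce
  I8: { [P → id . (] }  — shift
  I9: { [P → id ( .] }  — reduce

Conflict in state I7:
  Shift-reduce conflict between [P → a .] and [E → . a P]
So the grammar is NOT LR(0).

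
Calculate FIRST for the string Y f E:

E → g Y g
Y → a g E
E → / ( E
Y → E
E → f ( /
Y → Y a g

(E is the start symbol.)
{ '/', 'a', 'f', 'g' }

FIRST sets of the non-terminals involved (from the grammar, by fixed-point iteration):
  FIRST(Y) = { '/', 'a', 'f', 'g' }

To compute FIRST(Y f E), process the symbols left to right:
Symbol Y is a non-terminal. Add FIRST(Y) \ {ε} = { '/', 'a', 'f', 'g' }
Y is not nullable (ε ∉ FIRST(Y)), so stop here.
FIRST(Y f E) = { '/', 'a', 'f', 'g' }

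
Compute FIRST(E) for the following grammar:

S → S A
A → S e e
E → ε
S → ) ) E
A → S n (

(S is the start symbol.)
{ ε }

To compute FIRST(E), examine every production with E on the left-hand side, reading each right-hand side left to right until a non-nullable symbol is reached.

From E → ε:
  - ε-production, so ε ∈ FIRST(E)

Collecting: FIRST(E) = { ε }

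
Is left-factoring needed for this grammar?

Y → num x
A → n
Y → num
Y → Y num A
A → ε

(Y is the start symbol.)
Left-factoring is needed when two productions for the same non-terminal
share a common prefix on the right-hand side.

Productions for Y:
  Y → num x
  Y → num
  Y → Y num A
Productions for A:
  A → n
  A → ε

Found common prefix 'num' in productions for Y

Answer: Yes, Y has productions with common prefix 'num'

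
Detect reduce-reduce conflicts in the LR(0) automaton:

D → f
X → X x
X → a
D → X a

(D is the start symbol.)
No reduce-reduce conflicts

Augment with D' → D and build the canonical LR(0) collection (I0 = CLOSURE({[D' → . D]}), then GOTO on every symbol after a dot until no new states appear). It has 7 states:
  I0: { [D → . X a], [D → . f], [D' → . D], [X → . X x], [X → . a] }  — shift
  I1: { [D' → D .] }  — accept
  I2: { [D → X . a], [X → X . x] }  — shift
  I3: { [X → a .] }  — reduce
  I4: { [D → f .] }  — reduce
  I5: { [D → X a .] }  — reduce
  I6: { [X → X x .] }  — reduce

No state contains more than one complete item.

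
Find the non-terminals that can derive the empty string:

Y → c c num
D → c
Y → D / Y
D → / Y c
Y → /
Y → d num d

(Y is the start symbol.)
A non-terminal is nullable if it can derive ε (the empty string): either it has an ε-production, or it has a production whose right-hand side consists entirely of nullable non-terminals.

There are no ε-productions, so no non-terminal can derive ε.
No non-terminals are nullable.

Answer: None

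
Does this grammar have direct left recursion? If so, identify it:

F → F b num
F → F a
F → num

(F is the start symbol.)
F → F b num: LEFT RECURSIVE (starts with F)
F → F a: LEFT RECURSIVE (starts with F)
F → num: starts with num

The grammar has direct left recursion on: F.

Answer: Yes, F is left-recursive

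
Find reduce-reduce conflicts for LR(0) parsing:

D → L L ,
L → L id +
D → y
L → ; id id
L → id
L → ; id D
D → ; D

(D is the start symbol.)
A reduce-reduce conflict occurs when an LR(0) state has two complete items [A → α .] and [B → β .] — both call for a reduction, and with no lookahead the parser cannot choose between them.

Augment with D' → D and build the canonical LR(0) collection (I0 = CLOSURE({[D' → . D]}), then GOTO on every symbol after a dot until no new states appear). It has 17 states:
  I0: { [D → . ; D], [D → . L L ,], [D → . y], [D' → . D], [L → . ; id D], [L → . ; id id], [L → . L id +], [L → . id] }  — shift
  I1: { [D → . ; D], [D → . L L ,], [D → . y], [D → ; . D], [L → . ; id D], [L → . ; id id], [L → . L id +], [L → . id], [L → ; . id D], [L → ; . id id] }  — shift
  I2: { [D' → D .] }  — accept
  I3: { [D → L . L ,], [L → . ; id D], [L → . ; id id], [L → . L id +], [L → . id], [L → L . id +] }  — shift
  I4: { [L → id .] }  — reduce
  I5: { [D → y .] }  — reduce
  I6: { [L → ; . id D], [L → ; . id id] }  — shift
  I7: { [D → L L . ,], [L → L . id +] }  — shift
  I8: { [L → L id . +], [L → id .] }  — shift, reduce
  I9: { [L → L id + .] }  — reduce
  I10: { [D → L L , .] }  — reduce
  I11: { [L → L id . +] }  — shift
  I12: { [D → . ; D], [D → . L L ,], [D → . y], [L → . ; id D], [L → . ; id id], [L → . L id +], [L → . id], [L → ; id . D], [L → ; id . id] }  — shift
  I13: { [L → ; id D .] }  — reduce
  I14: { [L → ; id id .], [L → id .] }  — 2 reduces
  I15: { [D → ; D .] }  — reduce
  I16: { [D → . ; D], [D → . L L ,], [D → . y], [L → . ; id D], [L → . ; id id], [L → . L id +], [L → . id], [L → ; id . D], [L → ; id . id], [L → id .] }  — shift, reduce

I14 contains complete items [L → ; id id .], [L → id .] — reduce-reduce conflict.

Answer: Yes — I14: [L → ; id id .] vs [L → id .]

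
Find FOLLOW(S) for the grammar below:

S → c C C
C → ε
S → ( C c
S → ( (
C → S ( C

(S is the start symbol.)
S is the start symbol, so $ ∈ FOLLOW(S).
In C → S ( C: S is followed by '(' C, add FIRST('(' C) \ {ε} = { '(' }

Taking the union: FOLLOW(S) = { $, '(' }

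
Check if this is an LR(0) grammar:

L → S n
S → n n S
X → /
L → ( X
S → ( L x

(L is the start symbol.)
Yes, the grammar is LR(0)

A grammar is LR(0) if no state in the canonical LR(0) collection has:
  - both a shift item (dot before a terminal) and a complete item (shift-reduce conflict), or
  - two or more complete items (reduce-reduce conflict; the accept item [L' → L .] counts as a complete item here).

Augment with L' → L and build the canonical LR(0) collection (I0 = CLOSURE({[L' → . L]}), then GOTO on every symbol after a dot until no new states appear). It has 13 states:
  I0: { [L → . ( X], [L → . S n], [L' → . L], [S → . ( L x], [S → . n n S] }  — shift
  I1: { [L → ( . X], [L → . ( X], [L → . S n], [S → ( . L x], [S → . ( L x], [S → . n n S], [X → . /] }  — shift
  I2: { [L' → L .] }  — accept
  I3: { [L → S . n] }  — shift
  I4: { [S → n . n S] }  — shift
  I5: { [S → . ( L x], [S → . n n S], [S → n n . S] }  — shift
  I6: { [L → . ( X], [L → . S n], [S → ( . L x], [S → . ( L x], [S → . n n S] }  — shift
  I7: { [S → n n S .] }  — reduce
  I8: { [S → ( L . x] }  — shift
  I9: { [S → ( L x .] }  — reduce
  I10: { [L → S n .] }  — reduce
  I11: { [X → / .] }  — reduce
  I12: { [L → ( X .] }  — reduce

Every state is either a pure shift/goto state or contains exactly one complete item and nothing to shift — no conflicts. The grammar is LR(0).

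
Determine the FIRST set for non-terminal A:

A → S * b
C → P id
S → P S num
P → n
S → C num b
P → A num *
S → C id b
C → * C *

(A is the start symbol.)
{ '*', 'n' }

To compute FIRST(A), examine every production with A on the left-hand side, reading each right-hand side left to right until a non-nullable symbol is reached.

FIRST sets of the other non-terminals involved (by the same procedure, iterated to a fixed point):
  FIRST(S) = { '*', 'n' }

From A → S * b:
  - S is a non-terminal: add FIRST(S) \ {ε} = { '*', 'n' }
    S is not nullable, so stop

Collecting: FIRST(A) = { '*', 'n' }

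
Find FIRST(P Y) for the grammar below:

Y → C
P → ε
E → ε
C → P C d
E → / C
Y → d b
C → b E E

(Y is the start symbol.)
FIRST sets of the non-terminals involved (from the grammar, by fixed-point iteration):
  FIRST(P) = { ε }
  FIRST(Y) = { 'b', 'd' }

To compute FIRST(P Y), process the symbols left to right:
Symbol P is a non-terminal. Add FIRST(P) \ {ε} = { }
P is nullable (ε ∈ FIRST(P)), continue to the next symbol.
Symbol Y is a non-terminal. Add FIRST(Y) \ {ε} = { 'b', 'd' }
Y is not nullable (ε ∉ FIRST(Y)), so stop here.
FIRST(P Y) = { 'b', 'd' }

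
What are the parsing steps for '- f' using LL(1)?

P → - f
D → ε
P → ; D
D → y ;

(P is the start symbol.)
Stack is shown with the top on the left.

Stack  Input  Action
--------------------
P $    - f $  output P → - f
- f $  - f $  match '-'
f $    f $    match 'f'
$      $      accept

The string is accepted.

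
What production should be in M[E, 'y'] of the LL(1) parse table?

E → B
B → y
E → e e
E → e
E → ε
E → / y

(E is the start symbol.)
E → B

To find M[E, 'y'], we find productions for E where 'y' is in the predict set (PREDICT(N → α) = (FIRST(α) \ {ε}) ∪ (FOLLOW(N) if α ⇒* ε)).

Relevant sets:
  FIRST(B) = { 'y' }
  FOLLOW(E) = { $ }

E → B: PREDICT = { 'y' }
  'y' is in predict set, so this production goes in M[E, 'y']
E → e e: PREDICT = { 'e' }
E → e: PREDICT = { 'e' }
E → ε: PREDICT = { $ }
E → / y: PREDICT = { '/' }

M[E, 'y'] = E → B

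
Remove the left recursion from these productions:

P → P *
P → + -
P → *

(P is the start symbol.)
P → + - P'
P → * P'
P' → * P'
P' → ε

P is directly left-recursive. The standard transformation for
  A → A α₁ | ... | A α_m | β₁ | ... | β_n
is
  A  → β₁ A' | ... | β_n A'
  A' → α₁ A' | ... | α_m A' | ε

P → + - becomes P → + - P'
P → * becomes P → * P'
P → P * becomes P' → * P'
Add P' → ε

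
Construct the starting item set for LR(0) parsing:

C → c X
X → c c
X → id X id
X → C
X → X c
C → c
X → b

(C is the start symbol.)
{ [C → . c X], [C → . c], [C' → . C] }

First, augment the grammar with C' → C
I₀ = CLOSURE({ [C' → . C] }):
  [C' → . C] has the dot before C: add [C → . c X], [C → . c]
No further items can be added.

I₀ = { [C → . c X], [C → . c], [C' → . C] }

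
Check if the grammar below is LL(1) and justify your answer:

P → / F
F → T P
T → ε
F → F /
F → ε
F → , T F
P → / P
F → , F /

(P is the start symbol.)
No. Predict set conflict for P: { '/' }

A grammar is LL(1) if for each non-terminal N with multiple productions, the predict sets of those productions are pairwise disjoint, where PREDICT(N → α) = (FIRST(α) \ {ε}) ∪ (FOLLOW(N) if α ⇒* ε).

Relevant sets:
  FIRST(T) = { ε }
  FIRST(P) = { '/' }
  FIRST(F) = { ',', '/', ε }
  FOLLOW(F) = { $, '/' }

For P:
  PREDICT(P → '/' F) = { '/' }
  PREDICT(P → '/' P) = { '/' }
For F:
  PREDICT(F → T P) = { '/' }
  PREDICT(F → F '/') = { ',', '/' }
  PREDICT(F → ε) = { $, '/' }
  PREDICT(F → ',' T F) = { ',' }
  PREDICT(F → ',' F '/') = { ',' }
T has a single production, so nothing to check there.

Conflict found: Predict set conflict for P: { '/' }
The grammar is NOT LL(1).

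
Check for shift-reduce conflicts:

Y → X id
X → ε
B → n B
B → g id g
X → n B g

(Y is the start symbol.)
Yes — I0: [X → .] vs [X → . n B g]

A shift-reduce conflict occurs when an LR(0) state has both:
  - a complete (reduce) item [A → α .] (dot at the end), and
  - a shift item [B → β . c γ] (dot before a terminal).

Augment with Y' → Y and build the canonical LR(0) collection (I0 = CLOSURE({[Y' → . Y]}), then GOTO on every symbol after a dot until no new states appear). It has 12 states:
  I0: { [X → . n B g], [X → .], [Y → . X id], [Y' → . Y] }  — shift, reduce
  I1: { [Y → X . id] }  — shift
  I2: { [Y' → Y .] }  — accept
  I3: { [B → . g id g], [B → . n B], [X → n . B g] }  — shift
  I4: { [X → n B . g] }  — shift
  I5: { [B → g . id g] }  — shift
  I6: { [B → . g id g], [B → . n B], [B → n . B] }  — shift
  I7: { [B → n B .] }  — reduce
  I8: { [B → g id . g] }  — shift
  I9: { [B → g id g .] }  — reduce
  I10: { [X → n B g .] }  — reduce
  I11: { [Y → X id .] }  — reduce

I0 contains reduce item [X → .] and shift item [X → . n B g] — shift-reduce conflict.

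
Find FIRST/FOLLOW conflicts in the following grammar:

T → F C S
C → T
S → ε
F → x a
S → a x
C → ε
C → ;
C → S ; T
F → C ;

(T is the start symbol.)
A FIRST/FOLLOW conflict occurs when a non-terminal N has a nullable alternative N → β (β ⇒* ε) and another alternative N → α with FIRST(α) ∩ FOLLOW(N) ≠ ∅: on such a lookahead the parser cannot decide between expanding α and letting N vanish via β.

Nullable non-terminals: C, S.
FIRST sets used below: FIRST(T) = { ';', 'a', 'x' }, FIRST(S) = { 'a', ε }

C: nullable alternative(s) C → ε; FOLLOW(C) = { $, ';', 'a' }
  C → T: FIRST \ {ε} = { ';', 'a', 'x' } — overlaps FOLLOW(C) on { ';', 'a' }: CONFLICT
  C → ε: FIRST \ {ε} = { } — this is the only nullable alternative, skip
  C → ;: FIRST \ {ε} = { ';' } — overlaps FOLLOW(C) on { ';' }: CONFLICT
  C → S ; T: FIRST \ {ε} = { ';', 'a' } — overlaps FOLLOW(C) on { ';', 'a' }: CONFLICT

S: nullable alternative(s) S → ε; FOLLOW(S) = { $, ';', 'a' }
  S → ε: FIRST \ {ε} = { } — this is the only nullable alternative, skip
  S → a x: FIRST \ {ε} = { 'a' } — overlaps FOLLOW(S) on { 'a' }: CONFLICT

F, T have no nullable alternative, so no FIRST/FOLLOW check is needed there.

So the grammar has 4 FIRST/FOLLOW conflicts (marked CONFLICT above).

Answer: Yes. C → T with FOLLOW(C) on { ';', 'a' }; C → ';' with FOLLOW(C) on { ';' }; C → S ';' T with FOLLOW(C) on { ';', 'a' }; S → a x with FOLLOW(S) on { 'a' }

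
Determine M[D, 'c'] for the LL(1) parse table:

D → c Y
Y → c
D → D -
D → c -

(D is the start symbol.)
D → c Y, D → D -, D → c -

To find M[D, 'c'], we find productions for D where 'c' is in the predict set (PREDICT(N → α) = (FIRST(α) \ {ε}) ∪ (FOLLOW(N) if α ⇒* ε)).

Relevant sets:
  FIRST(D) = { 'c' }

D → c Y: PREDICT = { 'c' }
  'c' is in predict set, so this production goes in M[D, 'c']
D → D -: PREDICT = { 'c' }
  'c' is in predict set, so this production goes in M[D, 'c']
D → c -: PREDICT = { 'c' }
  'c' is in predict set, so this production goes in M[D, 'c']

M[D, 'c'] = D → c Y, D → D -, D → c -  (a multiply-defined cell — the grammar is not LL(1))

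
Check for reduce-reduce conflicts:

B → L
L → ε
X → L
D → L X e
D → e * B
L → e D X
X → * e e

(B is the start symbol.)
Augment with B' → B and build the canonical LR(0) collection (I0 = CLOSURE({[B' → . B]}), then GOTO on every symbol after a dot until no new states appear). It has 16 states:
  I0: { [B → . L], [B' → . B], [L → . e D X], [L → .] }  — shift, reduce
  I1: { [B' → B .] }  — accept
  I2: { [B → L .] }  — reduce
  I3: { [D → . L X e], [D → . e * B], [L → . e D X], [L → .], [L → e . D X] }  — shift, reduce
  I4: { [L → . e D X], [L → .], [L → e D . X], [X → . * e e], [X → . L] }  — shift, reduce
  I5: { [D → L . X e], [L → . e D X], [L → .], [X → . * e e], [X → . L] }  — shift, reduce
  I6: { [D → . L X e], [D → . e * B], [D → e . * B], [L → . e D X], [L → .], [L → e . D X] }  — shift, reduce
  I7: { [B → . L], [D → e * . B], [L → . e D X], [L → .] }  — shift, reduce
  I8: { [D → e * B .] }  — reduce
  I9: { [X → * . e e] }  — shift
  I10: { [X → L .] }  — reduce
  I11: { [D → L X . e] }  — shift
  I12: { [D → L X e .] }  — reduce
  I13: { [X → * e . e] }  — shift
  I14: { [X → * e e .] }  — reduce
  I15: { [L → e D X .] }  — reduce

No state contains more than one complete item.

Answer: No reduce-reduce conflicts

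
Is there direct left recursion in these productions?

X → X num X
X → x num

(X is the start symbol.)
X → X num X: LEFT RECURSIVE (starts with X)
X → x num: starts with x

The grammar has direct left recursion on: X.

Answer: Yes, X is left-recursive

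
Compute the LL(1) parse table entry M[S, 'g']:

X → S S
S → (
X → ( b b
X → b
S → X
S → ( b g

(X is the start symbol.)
To find M[S, 'g'], we find productions for S where 'g' is in the predict set (PREDICT(N → α) = (FIRST(α) \ {ε}) ∪ (FOLLOW(N) if α ⇒* ε)).

Relevant sets:
  FIRST(X) = { '(', 'b' }

S → (: PREDICT = { '(' }
S → X: PREDICT = { '(', 'b' }
S → ( b g: PREDICT = { '(' }

M[S, 'g'] is empty (no production applies)

Answer: Empty (error entry)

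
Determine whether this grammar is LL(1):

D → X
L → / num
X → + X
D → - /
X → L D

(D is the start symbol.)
Relevant sets:
  FIRST(X) = { '+', '/' }
  FIRST(L) = { '/' }

For D:
  PREDICT(D → X) = { '+', '/' }
  PREDICT(D → '-' '/') = { '-' }
For X:
  PREDICT(X → '+' X) = { '+' }
  PREDICT(X → L D) = { '/' }
L has a single production, so nothing to check there.

All predict sets are disjoint. The grammar IS LL(1).

Answer: Yes, the grammar is LL(1).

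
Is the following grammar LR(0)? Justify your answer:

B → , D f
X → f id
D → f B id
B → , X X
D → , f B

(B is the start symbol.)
Augment with B' → B and build the canonical LR(0) collection (I0 = CLOSURE({[B' → . B]}), then GOTO on every symbol after a dot until no new states appear). It has 15 states:
  I0: { [B → . , D f], [B → . , X X], [B' → . B] }  — shift
  I1: { [B → , . D f], [B → , . X X], [D → . , f B], [D → . f B id], [X → . f id] }  — shift
  I2: { [B' → B .] }  — accept
  I3: { [D → , . f B] }  — shift
  I4: { [B → , D . f] }  — shift
  I5: { [B → , X . X], [X → . f id] }  — shift
  I6: { [B → . , D f], [B → . , X X], [D → f . B id], [X → f . id] }  — shift
  I7: { [D → f B . id] }  — shift
  I8: { [X → f id .] }  — reduce
  I9: { [D → f B id .] }  — reduce
  I10: { [B → , X X .] }  — reduce
  I11: { [X → f . id] }  — shift
  I12: { [B → , D f .] }  — reduce
  I13: { [B → . , D f], [B → . , X X], [D → , f . B] }  — shift
  I14: { [D → , f B .] }  — reduce

Every state is either a pure shift/goto state or contains exactly one complete item and nothing to shift — no conflicts. The grammar is LR(0).

Answer: Yes, the grammar is LR(0)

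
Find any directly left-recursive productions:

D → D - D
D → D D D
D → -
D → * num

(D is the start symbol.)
Direct left recursion occurs when N → N α for some non-terminal N (the right-hand side begins with the left-hand side itself).

D → D - D: LEFT RECURSIVE (starts with D)
D → D D D: LEFT RECURSIVE (starts with D)
D → -: starts with '-'
D → * num: starts with '*'

The grammar has direct left recursion on: D.

Answer: Yes, D is left-recursive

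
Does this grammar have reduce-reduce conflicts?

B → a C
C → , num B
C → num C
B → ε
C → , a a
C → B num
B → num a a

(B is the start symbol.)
Augment with B' → B and build the canonical LR(0) collection (I0 = CLOSURE({[B' → . B]}), then GOTO on every symbol after a dot until no new states appear). It has 18 states:
  I0: { [B → . a C], [B → . num a a], [B → .], [B' → . B] }  — shift, reduce
  I1: { [B' → B .] }  — accept
  I2: { [B → . a C], [B → . num a a], [B → .], [B → a . C], [C → . , a a], [C → . , num B], [C → . B num], [C → . num C] }  — shift, reduce
  I3: { [B → num . a a] }  — shift
  I4: { [B → num a . a] }  — shift
  I5: { [B → num a a .] }  — reduce
  I6: { [C → , . a a], [C → , . num B] }  — shift
  I7: { [C → B . num] }  — shift
  I8: { [B → a C .] }  — reduce
  I9: { [B → . a C], [B → . num a a], [B → .], [B → num . a a], [C → . , a a], [C → . , num B], [C → . B num], [C → . num C], [C → num . C] }  — shift, reduce
  I10: { [C → num C .] }  — reduce
  I11: { [B → . a C], [B → . num a a], [B → .], [B → a . C], [B → num a . a], [C → . , a a], [C → . , num B], [C → . B num], [C → . num C] }  — shift, reduce
  I12: { [B → . a C], [B → . num a a], [B → .], [B → a . C], [B → num a a .], [C → . , a a], [C → . , num B], [C → . B num], [C → . num C] }  — shift, 2 reduces
  I13: { [C → B num .] }  — reduce
  I14: { [C → , a . a] }  — shift
  I15: { [B → . a C], [B → . num a a], [B → .], [C → , num . B] }  — shift, reduce
  I16: { [C → , num B .] }  — reduce
  I17: { [C → , a a .] }  — reduce

I12 contains complete items [B → .], [B → num a a .] — reduce-reduce conflict.

Answer: Yes — I12: [B → .] vs [B → num a a .]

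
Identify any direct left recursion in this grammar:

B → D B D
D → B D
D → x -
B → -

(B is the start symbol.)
B → D B D: starts with D
D → B D: starts with B
D → x -: starts with x
B → -: starts with '-'

No direct left recursion found.

Answer: No direct left recursion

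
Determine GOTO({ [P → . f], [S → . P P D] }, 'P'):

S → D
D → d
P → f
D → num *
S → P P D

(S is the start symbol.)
GOTO(I, 'P') = CLOSURE({ [A → αX.β] : [A → α.Xβ] ∈ I, X = 'P' })

Items with dot before 'P', with the dot advanced:
  [S → . P P D] → [S → P . P D]
Closure of the advanced items:
  [S → P . P D] has the dot before P: add [P → . f]

GOTO = { [P → . f], [S → P . P D] }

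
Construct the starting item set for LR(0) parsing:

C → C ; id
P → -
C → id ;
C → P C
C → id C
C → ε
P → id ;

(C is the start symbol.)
First, augment the grammar with C' → C
I₀ = CLOSURE({ [C' → . C] }):
  [C' → . C] has the dot before C: add [C → . C ; id], [C → . id ;], [C → . P C], [C → . id C], [C → .]
  [C → . P C] has the dot before P: add [P → . -], [P → . id ;]
No further items can be added.

I₀ = { [C → . C ; id], [C → . P C], [C → . id ;], [C → . id C], [C → .], [C' → . C], [P → . -], [P → . id ;] }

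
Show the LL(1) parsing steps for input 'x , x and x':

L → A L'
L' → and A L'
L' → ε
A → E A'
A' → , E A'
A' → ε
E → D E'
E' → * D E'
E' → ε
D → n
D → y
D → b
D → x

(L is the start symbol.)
LL(1) parsing maintains a stack (initially the start symbol over $) and the input. At each step: if the stack top is a terminal, match it against the current input token; if it is a non-terminal N, replace it with the RHS of M[N, lookahead] (the unique production whose predict set contains the lookahead).

Stack is shown with the top on the left.

Stack         Input          Action
-----------------------------------
L $           x , x and x $  output L → A L'
A L' $        x , x and x $  output A → E A'
E A' L' $     x , x and x $  output E → D E'
D E' A' L' $  x , x and x $  output D → x
x E' A' L' $  x , x and x $  match 'x'
E' A' L' $    , x and x $    output E' → ε
A' L' $       , x and x $    output A' → , E A'
, E A' L' $   , x and x $    match ','
E A' L' $     x and x $      output E → D E'
D E' A' L' $  x and x $      output D → x
x E' A' L' $  x and x $      match 'x'
E' A' L' $    and x $        output E' → ε
A' L' $       and x $        output A' → ε
L' $          and x $        output L' → and A L'
and A L' $    and x $        match 'and'
A L' $        x $            output A → E A'
E A' L' $     x $            output E → D E'
D E' A' L' $  x $            output D → x
x E' A' L' $  x $            match 'x'
E' A' L' $    $              output E' → ε
A' L' $       $              output A' → ε
L' $          $              output L' → ε
$             $              accept

The string is accepted.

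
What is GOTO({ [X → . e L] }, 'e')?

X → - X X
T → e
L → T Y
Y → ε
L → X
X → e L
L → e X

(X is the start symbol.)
GOTO(I, 'e') = CLOSURE({ [A → αX.β] : [A → α.Xβ] ∈ I, X = 'e' })

Items with dot before 'e', with the dot advanced:
  [X → . e L] → [X → e . L]
Closure of the advanced items:
  [X → e . L] has the dot before L: add [L → . T Y], [L → . X], [L → . e X]
  [L → . T Y] has the dot before T: add [T → . e]
  [L → . X] has the dot before X: add [X → . - X X], [X → . e L]

GOTO = { [L → . T Y], [L → . X], [L → . e X], [T → . e], [X → . - X X], [X → . e L], [X → e . L] }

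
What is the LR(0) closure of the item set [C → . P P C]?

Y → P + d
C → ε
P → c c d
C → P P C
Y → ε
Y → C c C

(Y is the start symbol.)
To compute CLOSURE, for each item [A → α.Bβ] where B is a non-terminal, add [B → .γ] for all productions B → γ; repeat for the newly added items until nothing changes.

Start with: [C → . P P C]
  [C → . P P C] has the dot before P: add [P → . c c d]
No further items can be added.

CLOSURE = { [C → . P P C], [P → . c c d] }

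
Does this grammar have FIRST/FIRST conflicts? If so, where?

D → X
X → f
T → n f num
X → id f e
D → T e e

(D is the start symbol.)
No FIRST/FIRST conflicts.

A FIRST/FIRST conflict occurs when two productions N → α and N → β for the same non-terminal have FIRST(α) ∩ FIRST(β) ≠ ∅ (with ε ∈ FIRST of a nullable right-hand side, so two nullable alternatives also conflict).

FIRST sets of the non-terminals at (or reachable through a nullable prefix from) the front of some alternative:
  FIRST(X) = { 'f', 'id' }
  FIRST(T) = { 'n' }

Productions for D:
  D → X: FIRST = { 'f', 'id' }
  D → T e e: FIRST = { 'n' }
Productions for X:
  X → f: FIRST = { 'f' }
  X → id f e: FIRST = { 'id' }
T has only one production, so no FIRST/FIRST conflict is possible there.

All alternatives of each non-terminal have pairwise disjoint FIRST sets.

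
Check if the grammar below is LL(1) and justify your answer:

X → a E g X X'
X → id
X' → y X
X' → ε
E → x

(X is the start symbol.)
No. Predict set conflict for X': { 'y' }

Relevant sets:
  FOLLOW(X') = { $, 'y' }

For X:
  PREDICT(X → a E g X X') = { 'a' }
  PREDICT(X → id) = { 'id' }
For X':
  PREDICT(X' → y X) = { 'y' }
  PREDICT(X' → ε) = { $, 'y' }
E has a single production, so nothing to check there.

Conflict found: Predict set conflict for X': { 'y' }
The grammar is NOT LL(1).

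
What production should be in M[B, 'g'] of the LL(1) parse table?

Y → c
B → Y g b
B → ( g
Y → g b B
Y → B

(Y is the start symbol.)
To find M[B, 'g'], we find productions for B where 'g' is in the predict set (PREDICT(N → α) = (FIRST(α) \ {ε}) ∪ (FOLLOW(N) if α ⇒* ε)).

Relevant sets:
  FIRST(Y) = { '(', 'c', 'g' }

B → Y g b: PREDICT = { '(', 'c', 'g' }
  'g' is in predict set, so this production goes in M[B, 'g']
B → ( g: PREDICT = { '(' }

M[B, 'g'] = B → Y g b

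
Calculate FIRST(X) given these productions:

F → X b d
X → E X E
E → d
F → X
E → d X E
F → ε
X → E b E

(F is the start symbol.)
{ 'd' }

FIRST sets of the other non-terminals involved (by the same procedure, iterated to a fixed point):
  FIRST(E) = { 'd' }

From X → E X E:
  - E is a non-terminal: add FIRST(E) \ {ε} = { 'd' }
    E is not nullable, so stop
From X → E b E:
  - E is a non-terminal: add FIRST(E) \ {ε} = { 'd' }
    E is not nullable, so stop

Collecting: FIRST(X) = { 'd' }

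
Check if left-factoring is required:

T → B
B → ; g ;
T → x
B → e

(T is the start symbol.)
Left-factoring is needed when two productions for the same non-terminal
share a common prefix on the right-hand side.

Productions for T:
  T → B
  T → x
Productions for B:
  B → ; g ;
  B → e

No common prefixes found.

Answer: No, left-factoring is not needed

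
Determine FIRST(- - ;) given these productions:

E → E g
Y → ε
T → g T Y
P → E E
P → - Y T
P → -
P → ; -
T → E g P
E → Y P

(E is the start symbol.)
{ '-' }

To compute FIRST(- - ;), process the symbols left to right:
Symbol - is a terminal. Add '-' and stop.
FIRST(- - ;) = { '-' }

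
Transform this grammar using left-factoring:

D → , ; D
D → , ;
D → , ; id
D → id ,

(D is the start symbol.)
Left-factoring transforms A → αβ₁ | αβ₂ into A → αA' and A' → β₁ | β₂
(α is the longest common prefix among the alternatives). Repeat until
no nonterminal has two alternatives with a common prefix.

Round 1: D has alternatives sharing prefix ', ;'. Introduce D': D → , ; D'
  Add: D' → D
  Add: D' → ε
  Add: D' → id

No remaining common prefixes — done.

Resulting grammar:
D → , ; D'
D' → D
D' → ε
D' → id
D → id ,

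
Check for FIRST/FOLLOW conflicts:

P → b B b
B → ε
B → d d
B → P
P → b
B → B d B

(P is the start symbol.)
Yes. B → d d with FOLLOW(B) on { 'd' }; B → P with FOLLOW(B) on { 'b' }; B → B d B with FOLLOW(B) on { 'b', 'd' }

A FIRST/FOLLOW conflict occurs when a non-terminal N has a nullable alternative N → β (β ⇒* ε) and another alternative N → α with FIRST(α) ∩ FOLLOW(N) ≠ ∅: on such a lookahead the parser cannot decide between expanding α and letting N vanish via β.

Nullable non-terminals: B.
FIRST sets used below: FIRST(P) = { 'b' }, FIRST(B) = { 'b', 'd', ε }

B: nullable alternative(s) B → ε; FOLLOW(B) = { 'b', 'd' }
  B → ε: FIRST \ {ε} = { } — this is the only nullable alternative, skip
  B → d d: FIRST \ {ε} = { 'd' } — overlaps FOLLOW(B) on { 'd' }: CONFLICT
  B → P: FIRST \ {ε} = { 'b' } — overlaps FOLLOW(B) on { 'b' }: CONFLICT
  B → B d B: FIRST \ {ε} = { 'b', 'd' } — overlaps FOLLOW(B) on { 'b', 'd' }: CONFLICT

P has no nullable alternative, so no FIRST/FOLLOW check is needed there.

So the grammar has 3 FIRST/FOLLOW conflicts (marked CONFLICT above).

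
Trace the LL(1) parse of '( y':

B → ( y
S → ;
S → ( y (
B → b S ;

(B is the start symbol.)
LL(1) parsing maintains a stack (initially the start symbol over $) and the input. At each step: if the stack top is a terminal, match it against the current input token; if it is a non-terminal N, replace it with the RHS of M[N, lookahead] (the unique production whose predict set contains the lookahead).

Stack is shown with the top on the left.

Stack  Input  Action
--------------------
B $    ( y $  output B → ( y
( y $  ( y $  match '('
y $    y $    match 'y'
$      $      accept

The string is accepted.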